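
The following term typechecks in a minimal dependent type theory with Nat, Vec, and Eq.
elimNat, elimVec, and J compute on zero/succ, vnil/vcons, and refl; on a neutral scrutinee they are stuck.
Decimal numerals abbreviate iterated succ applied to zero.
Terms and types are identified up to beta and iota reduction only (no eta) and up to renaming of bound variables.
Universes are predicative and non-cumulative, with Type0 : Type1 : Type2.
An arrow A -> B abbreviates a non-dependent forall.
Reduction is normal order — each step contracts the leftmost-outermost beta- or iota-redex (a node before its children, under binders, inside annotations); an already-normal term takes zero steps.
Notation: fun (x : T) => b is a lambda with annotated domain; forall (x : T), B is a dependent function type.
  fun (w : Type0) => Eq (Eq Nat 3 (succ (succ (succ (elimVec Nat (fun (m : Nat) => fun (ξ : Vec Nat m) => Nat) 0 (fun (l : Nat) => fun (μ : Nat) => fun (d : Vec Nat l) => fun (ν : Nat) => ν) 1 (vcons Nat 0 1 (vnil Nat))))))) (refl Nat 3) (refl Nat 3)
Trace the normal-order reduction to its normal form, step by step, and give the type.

reduction (normal order):
  fun (w : Type0) => Eq (Eq Nat 3 (succ (succ (succ (elimVec Nat (fun (m : Nat) => fun (ξ : Vec Nat m) => Nat) 0 (fun (l : Nat) => fun (μ : Nat) => fun (d : Vec Nat l) => fun (ν : Nat) => ν) 1 (vcons Nat 0 1 (vnil Nat))))))) (refl Nat 3) (refl Nat 3)
  ~> fun (w : Type0) => Eq (Eq Nat 3 (succ (succ (succ ((fun (m : Nat) => fun (ξ : Nat) => fun (l : Vec Nat m) => fun (μ : Nat) => μ) 0 1 (vnil Nat) (elimVec Nat (fun (d : Nat) => fun (ν : Vec Nat d) => Nat) 0 (fun (η : Nat) => fun (z : Nat) => fun (k : Vec Nat η) => fun (p : Nat) => p) 0 (vnil Nat))))))) (refl Nat 3) (refl Nat 3)
  ~> fun (w : Type0) => Eq (Eq Nat 3 (succ (succ (succ ((fun (m : Nat) => fun (ξ : Vec Nat 0) => fun (l : Nat) => l) 1 (vnil Nat) (elimVec Nat (fun (μ : Nat) => fun (d : Vec Nat μ) => Nat) 0 (fun (ν : Nat) => fun (η : Nat) => fun (z : Vec Nat ν) => fun (k : Nat) => k) 0 (vnil Nat))))))) (refl Nat 3) (refl Nat 3)
  ~> fun (w : Type0) => Eq (Eq Nat 3 (succ (succ (succ ((fun (m : Vec Nat 0) => fun (ξ : Nat) => ξ) (vnil Nat) (elimVec Nat (fun (l : Nat) => fun (μ : Vec Nat l) => Nat) 0 (fun (d : Nat) => fun (ν : Nat) => fun (η : Vec Nat d) => fun (z : Nat) => z) 0 (vnil Nat))))))) (refl Nat 3) (refl Nat 3)
  ~> fun (w : Type0) => Eq (Eq Nat 3 (succ (succ (succ ((fun (m : Nat) => m) (elimVec Nat (fun (ξ : Nat) => fun (l : Vec Nat ξ) => Nat) 0 (fun (μ : Nat) => fun (d : Nat) => fun (ν : Vec Nat μ) => fun (η : Nat) => η) 0 (vnil Nat))))))) (refl Nat 3) (refl Nat 3)
  ~> fun (w : Type0) => Eq (Eq Nat 3 (succ (succ (succ (elimVec Nat (fun (m : Nat) => fun (ξ : Vec Nat m) => Nat) 0 (fun (l : Nat) => fun (μ : Nat) => fun (d : Vec Nat l) => fun (ν : Nat) => ν) 0 (vnil Nat)))))) (refl Nat 3) (refl Nat 3)
  ~> fun (w : Type0) => Eq (Eq Nat 3 3) (refl Nat 3) (refl Nat 3)
type:
  Type0 -> Type0


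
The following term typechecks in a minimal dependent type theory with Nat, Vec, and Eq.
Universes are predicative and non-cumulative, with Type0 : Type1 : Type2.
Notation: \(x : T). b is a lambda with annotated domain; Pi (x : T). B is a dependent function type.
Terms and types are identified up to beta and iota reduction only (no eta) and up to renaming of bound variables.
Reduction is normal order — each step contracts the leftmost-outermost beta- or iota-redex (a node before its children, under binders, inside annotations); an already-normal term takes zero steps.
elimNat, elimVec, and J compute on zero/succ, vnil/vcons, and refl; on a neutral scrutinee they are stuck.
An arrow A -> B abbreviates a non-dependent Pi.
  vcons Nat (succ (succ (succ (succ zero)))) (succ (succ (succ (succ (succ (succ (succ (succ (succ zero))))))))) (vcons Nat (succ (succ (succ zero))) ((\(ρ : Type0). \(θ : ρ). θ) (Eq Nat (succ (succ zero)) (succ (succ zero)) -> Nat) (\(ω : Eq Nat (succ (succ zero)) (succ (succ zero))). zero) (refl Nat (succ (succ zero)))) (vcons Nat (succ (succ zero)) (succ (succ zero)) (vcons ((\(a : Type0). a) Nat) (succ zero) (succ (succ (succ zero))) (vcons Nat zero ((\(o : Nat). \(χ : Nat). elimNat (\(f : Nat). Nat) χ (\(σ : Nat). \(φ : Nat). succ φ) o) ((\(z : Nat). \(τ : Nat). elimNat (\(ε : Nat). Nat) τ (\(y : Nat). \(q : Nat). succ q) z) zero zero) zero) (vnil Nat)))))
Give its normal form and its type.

reduced normal form:
  vcons Nat (succ (succ (succ (succ zero)))) (succ (succ (succ (succ (succ (succ (succ (succ (succ zero))))))))) (vcons Nat (succ (succ (succ zero))) zero (vcons Nat (succ (succ zero)) (succ (succ zero)) (vcons Nat (succ zero) (succ (succ (succ zero))) (vcons Nat zero zero (vnil Nat)))))
the term's type:
  Vec Nat (succ (succ (succ (succ (succ zero)))))
observation: normalization takes exactly 10 steps under the normal-order strategy.


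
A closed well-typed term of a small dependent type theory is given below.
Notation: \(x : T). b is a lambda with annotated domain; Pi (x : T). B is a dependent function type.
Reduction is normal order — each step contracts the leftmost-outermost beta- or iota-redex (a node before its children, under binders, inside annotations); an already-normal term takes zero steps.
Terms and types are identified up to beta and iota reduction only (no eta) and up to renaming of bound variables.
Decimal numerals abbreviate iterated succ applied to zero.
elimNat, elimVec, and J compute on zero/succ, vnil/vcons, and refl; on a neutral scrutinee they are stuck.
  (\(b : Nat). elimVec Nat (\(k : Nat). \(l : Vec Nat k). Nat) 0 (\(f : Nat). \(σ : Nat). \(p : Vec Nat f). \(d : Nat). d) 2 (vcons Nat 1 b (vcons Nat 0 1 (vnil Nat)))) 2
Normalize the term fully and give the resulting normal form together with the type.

reduced normal form:
  0
inferred type:
  Nat


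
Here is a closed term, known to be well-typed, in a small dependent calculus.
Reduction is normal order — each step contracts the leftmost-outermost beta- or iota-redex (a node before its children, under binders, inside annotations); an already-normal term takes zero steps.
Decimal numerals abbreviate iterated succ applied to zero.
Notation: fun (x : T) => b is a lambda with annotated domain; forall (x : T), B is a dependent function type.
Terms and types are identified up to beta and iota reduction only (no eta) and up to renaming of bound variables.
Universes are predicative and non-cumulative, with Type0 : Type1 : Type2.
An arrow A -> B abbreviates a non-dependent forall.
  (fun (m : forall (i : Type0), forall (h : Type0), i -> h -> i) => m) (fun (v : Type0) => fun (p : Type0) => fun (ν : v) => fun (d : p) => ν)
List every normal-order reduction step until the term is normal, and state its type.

reduction (normal order):
  (fun (m : forall (i : Type0), forall (h : Type0), i -> h -> i) => m) (fun (v : Type0) => fun (p : Type0) => fun (ν : v) => fun (d : p) => ν)
  ~> fun (m : Type0) => fun (i : Type0) => fun (h : m) => fun (v : i) => h
type:
  forall (m : Type0), forall (i : Type0), m -> i -> m


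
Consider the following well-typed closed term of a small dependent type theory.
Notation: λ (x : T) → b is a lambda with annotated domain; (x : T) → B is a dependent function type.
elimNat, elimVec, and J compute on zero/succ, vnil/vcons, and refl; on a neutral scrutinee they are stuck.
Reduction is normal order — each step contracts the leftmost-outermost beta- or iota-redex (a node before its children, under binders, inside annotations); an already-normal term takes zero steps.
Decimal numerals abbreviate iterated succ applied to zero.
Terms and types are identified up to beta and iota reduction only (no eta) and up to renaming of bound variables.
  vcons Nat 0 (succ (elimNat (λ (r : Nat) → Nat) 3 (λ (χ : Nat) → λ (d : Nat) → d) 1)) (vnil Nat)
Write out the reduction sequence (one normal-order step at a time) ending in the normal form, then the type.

normal-order reduction:
  vcons Nat 0 (succ (elimNat (λ (r : Nat) → Nat) 3 (λ (χ : Nat) → λ (d : Nat) → d) 1)) (vnil Nat)
  ~> vcons Nat 0 (succ ((λ (r : Nat) → λ (χ : Nat) → χ) 0 (elimNat (λ (d : Nat) → Nat) 3 (λ (ψ : Nat) → λ (l : Nat) → l) 0))) (vnil Nat)
  ~> vcons Nat 0 (succ ((λ (r : Nat) → r) (elimNat (λ (χ : Nat) → Nat) 3 (λ (d : Nat) → λ (ψ : Nat) → ψ) 0))) (vnil Nat)
  ~> vcons Nat 0 (succ (elimNat (λ (r : Nat) → Nat) 3 (λ (χ : Nat) → λ (d : Nat) → d) 0)) (vnil Nat)
  ~> vcons Nat 0 4 (vnil Nat)
inferred type:
  Vec Nat 1


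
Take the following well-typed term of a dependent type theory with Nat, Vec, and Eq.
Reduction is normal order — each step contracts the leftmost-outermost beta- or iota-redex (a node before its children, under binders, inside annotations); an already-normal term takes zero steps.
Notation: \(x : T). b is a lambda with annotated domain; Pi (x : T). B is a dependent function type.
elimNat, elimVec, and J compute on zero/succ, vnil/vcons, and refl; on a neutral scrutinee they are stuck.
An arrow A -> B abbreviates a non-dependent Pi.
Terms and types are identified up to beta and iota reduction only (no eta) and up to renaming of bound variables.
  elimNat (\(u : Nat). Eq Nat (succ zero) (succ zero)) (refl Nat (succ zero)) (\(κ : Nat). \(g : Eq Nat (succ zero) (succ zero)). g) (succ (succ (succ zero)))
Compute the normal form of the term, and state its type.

reduced normal form:
  refl Nat (succ zero)
inferred type:
  Eq Nat (succ zero) (succ zero)
observation: the first redex contracted is an elimNat iota-redex; the normal form is reached in 10 normal-order steps.


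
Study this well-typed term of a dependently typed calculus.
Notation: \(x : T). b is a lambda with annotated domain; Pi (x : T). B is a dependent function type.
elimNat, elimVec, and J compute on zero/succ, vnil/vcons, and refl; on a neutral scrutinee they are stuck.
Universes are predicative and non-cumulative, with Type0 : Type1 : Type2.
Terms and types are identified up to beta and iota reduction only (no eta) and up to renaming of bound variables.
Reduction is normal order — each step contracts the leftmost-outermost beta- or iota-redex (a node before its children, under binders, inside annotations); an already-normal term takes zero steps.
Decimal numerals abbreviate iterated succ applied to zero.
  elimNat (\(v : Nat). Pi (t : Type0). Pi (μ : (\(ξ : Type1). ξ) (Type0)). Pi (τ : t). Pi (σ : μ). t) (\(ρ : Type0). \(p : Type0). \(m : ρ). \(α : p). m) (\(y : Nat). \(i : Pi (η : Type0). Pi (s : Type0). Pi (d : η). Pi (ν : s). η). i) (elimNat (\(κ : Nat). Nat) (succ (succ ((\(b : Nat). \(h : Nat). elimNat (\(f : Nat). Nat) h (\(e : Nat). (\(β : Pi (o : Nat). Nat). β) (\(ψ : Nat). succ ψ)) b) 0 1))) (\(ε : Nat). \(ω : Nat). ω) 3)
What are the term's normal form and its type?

resulting normal form:
  \(v : Type0). \(t : Type0). \(μ : v). \(ξ : t). μ
the term's type:
  Pi (v : Type0). Pi (t : Type0). Pi (μ : v). Pi (ξ : t). v


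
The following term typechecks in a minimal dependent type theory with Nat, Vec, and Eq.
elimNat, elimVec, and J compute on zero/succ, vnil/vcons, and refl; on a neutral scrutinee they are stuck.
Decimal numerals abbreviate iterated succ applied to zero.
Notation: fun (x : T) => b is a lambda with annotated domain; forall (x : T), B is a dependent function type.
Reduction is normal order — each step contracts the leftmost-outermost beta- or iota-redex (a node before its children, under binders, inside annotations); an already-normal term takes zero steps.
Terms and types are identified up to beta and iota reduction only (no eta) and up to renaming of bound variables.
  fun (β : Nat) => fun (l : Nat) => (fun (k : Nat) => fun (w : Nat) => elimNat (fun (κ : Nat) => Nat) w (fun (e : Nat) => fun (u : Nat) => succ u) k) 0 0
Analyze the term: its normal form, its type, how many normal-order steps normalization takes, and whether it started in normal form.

reduced normal form:
  fun (β : Nat) => fun (l : Nat) => 0
the term's type:
  forall (β : Nat), forall (l : Nat), Nat
reduction steps (normal order): 3
started in normal form: no
first redex: a beta-redex


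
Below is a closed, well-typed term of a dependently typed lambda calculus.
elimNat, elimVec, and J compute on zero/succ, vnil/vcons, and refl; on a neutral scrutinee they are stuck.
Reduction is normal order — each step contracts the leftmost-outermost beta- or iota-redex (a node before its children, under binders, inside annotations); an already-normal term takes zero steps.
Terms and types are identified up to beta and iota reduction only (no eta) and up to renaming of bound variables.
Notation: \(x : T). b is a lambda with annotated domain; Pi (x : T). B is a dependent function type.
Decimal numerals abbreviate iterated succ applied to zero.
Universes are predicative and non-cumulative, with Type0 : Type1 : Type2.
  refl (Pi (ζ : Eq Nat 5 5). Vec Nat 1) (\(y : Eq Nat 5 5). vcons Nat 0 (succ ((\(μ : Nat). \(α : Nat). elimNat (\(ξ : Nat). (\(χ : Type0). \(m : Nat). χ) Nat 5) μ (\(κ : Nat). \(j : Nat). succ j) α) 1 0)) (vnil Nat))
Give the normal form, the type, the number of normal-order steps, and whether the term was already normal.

reduced normal form:
  refl (Pi (ζ : Eq Nat 5 5). Vec Nat 1) (\(y : Eq Nat 5 5). vcons Nat 0 2 (vnil Nat))
inferred type:
  Eq (Pi (ζ : Eq Nat 5 5). Vec Nat 1) (\(y : Eq Nat 5 5). vcons Nat 0 2 (vnil Nat)) (\(μ : Eq Nat 5 5). vcons Nat 0 2 (vnil Nat))
normal-order step count: 3
started in normal form: no
first contracted redex: a beta-redex


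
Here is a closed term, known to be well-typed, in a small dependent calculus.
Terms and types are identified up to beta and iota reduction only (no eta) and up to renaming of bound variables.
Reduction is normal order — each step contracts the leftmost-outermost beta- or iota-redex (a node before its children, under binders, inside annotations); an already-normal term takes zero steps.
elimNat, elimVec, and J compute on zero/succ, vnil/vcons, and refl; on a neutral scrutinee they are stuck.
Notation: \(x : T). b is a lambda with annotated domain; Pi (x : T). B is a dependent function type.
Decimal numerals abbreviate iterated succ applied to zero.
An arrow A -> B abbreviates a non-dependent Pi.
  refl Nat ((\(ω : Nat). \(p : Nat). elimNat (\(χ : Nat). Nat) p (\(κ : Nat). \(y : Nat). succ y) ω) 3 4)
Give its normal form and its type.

resulting normal form:
  refl Nat 7
the term's type:
  Eq Nat 7 7


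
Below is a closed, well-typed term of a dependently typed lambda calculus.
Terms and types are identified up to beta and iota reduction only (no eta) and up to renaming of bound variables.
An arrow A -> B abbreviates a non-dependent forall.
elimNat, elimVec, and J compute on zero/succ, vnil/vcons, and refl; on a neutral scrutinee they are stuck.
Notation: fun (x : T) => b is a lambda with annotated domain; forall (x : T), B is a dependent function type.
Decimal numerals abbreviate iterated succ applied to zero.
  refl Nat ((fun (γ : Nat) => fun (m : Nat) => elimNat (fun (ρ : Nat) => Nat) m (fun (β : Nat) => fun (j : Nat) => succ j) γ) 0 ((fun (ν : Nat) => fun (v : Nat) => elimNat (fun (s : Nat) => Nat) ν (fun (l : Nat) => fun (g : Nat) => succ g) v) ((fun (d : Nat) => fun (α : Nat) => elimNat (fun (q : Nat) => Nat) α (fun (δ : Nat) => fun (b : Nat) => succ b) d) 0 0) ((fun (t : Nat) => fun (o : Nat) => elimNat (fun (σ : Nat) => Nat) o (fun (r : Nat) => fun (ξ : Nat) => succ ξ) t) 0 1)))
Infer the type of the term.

inferred type:
  Eq Nat 1 1


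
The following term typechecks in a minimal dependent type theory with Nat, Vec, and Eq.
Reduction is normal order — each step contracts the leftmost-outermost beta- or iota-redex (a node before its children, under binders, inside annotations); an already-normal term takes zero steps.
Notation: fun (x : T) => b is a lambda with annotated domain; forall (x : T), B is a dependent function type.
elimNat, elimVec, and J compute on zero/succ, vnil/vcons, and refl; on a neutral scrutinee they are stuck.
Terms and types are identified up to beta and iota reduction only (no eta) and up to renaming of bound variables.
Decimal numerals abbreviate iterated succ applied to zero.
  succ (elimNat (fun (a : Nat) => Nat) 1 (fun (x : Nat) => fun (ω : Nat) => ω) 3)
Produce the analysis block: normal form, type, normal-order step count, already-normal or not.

reduced normal form:
  2
inferred type:
  Nat
reduction steps (normal order): 10
already normal: no
first redex: an elimNat iota-redex


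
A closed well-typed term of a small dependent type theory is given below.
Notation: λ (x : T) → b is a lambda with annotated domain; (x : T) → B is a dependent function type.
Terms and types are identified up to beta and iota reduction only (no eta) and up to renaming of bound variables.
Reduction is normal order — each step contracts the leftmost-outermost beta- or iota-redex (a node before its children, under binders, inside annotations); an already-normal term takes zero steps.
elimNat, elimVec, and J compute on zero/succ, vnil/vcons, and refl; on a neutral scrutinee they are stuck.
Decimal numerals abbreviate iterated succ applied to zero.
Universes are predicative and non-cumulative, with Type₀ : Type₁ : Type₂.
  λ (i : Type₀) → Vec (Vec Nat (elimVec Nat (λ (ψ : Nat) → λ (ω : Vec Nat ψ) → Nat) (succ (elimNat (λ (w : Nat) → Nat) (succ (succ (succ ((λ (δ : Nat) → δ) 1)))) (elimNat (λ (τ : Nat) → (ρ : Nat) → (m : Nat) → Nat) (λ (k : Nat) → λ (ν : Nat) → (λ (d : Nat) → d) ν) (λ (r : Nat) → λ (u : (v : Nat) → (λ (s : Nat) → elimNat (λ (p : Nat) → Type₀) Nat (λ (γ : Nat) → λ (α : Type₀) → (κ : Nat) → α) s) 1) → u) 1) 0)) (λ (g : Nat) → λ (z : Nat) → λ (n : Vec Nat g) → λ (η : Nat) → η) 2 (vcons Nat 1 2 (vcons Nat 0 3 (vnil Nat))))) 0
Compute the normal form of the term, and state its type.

resulting normal form:
  λ (i : Type₀) → Vec (Vec Nat 5) 0
type:
  (i : Type₀) → Type₀


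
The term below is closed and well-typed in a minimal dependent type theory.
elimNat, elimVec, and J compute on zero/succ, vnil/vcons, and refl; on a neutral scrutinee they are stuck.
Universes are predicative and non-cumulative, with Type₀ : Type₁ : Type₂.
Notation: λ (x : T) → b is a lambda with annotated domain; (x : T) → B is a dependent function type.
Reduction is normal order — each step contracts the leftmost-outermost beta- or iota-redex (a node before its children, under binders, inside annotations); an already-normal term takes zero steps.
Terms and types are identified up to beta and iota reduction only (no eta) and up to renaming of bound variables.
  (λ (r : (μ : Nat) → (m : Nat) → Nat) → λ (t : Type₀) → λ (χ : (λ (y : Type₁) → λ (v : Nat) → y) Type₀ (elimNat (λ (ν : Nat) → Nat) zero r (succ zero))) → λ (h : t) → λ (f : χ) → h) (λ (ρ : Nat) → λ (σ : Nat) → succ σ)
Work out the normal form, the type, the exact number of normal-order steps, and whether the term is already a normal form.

resulting normal form:
  λ (r : Type₀) → λ (μ : Type₀) → λ (m : r) → λ (t : μ) → m
type:
  (r : Type₀) → (μ : Type₀) → (m : r) → (t : μ) → r
normal-order step count: 3
already normal: no
first redex: a beta-redex


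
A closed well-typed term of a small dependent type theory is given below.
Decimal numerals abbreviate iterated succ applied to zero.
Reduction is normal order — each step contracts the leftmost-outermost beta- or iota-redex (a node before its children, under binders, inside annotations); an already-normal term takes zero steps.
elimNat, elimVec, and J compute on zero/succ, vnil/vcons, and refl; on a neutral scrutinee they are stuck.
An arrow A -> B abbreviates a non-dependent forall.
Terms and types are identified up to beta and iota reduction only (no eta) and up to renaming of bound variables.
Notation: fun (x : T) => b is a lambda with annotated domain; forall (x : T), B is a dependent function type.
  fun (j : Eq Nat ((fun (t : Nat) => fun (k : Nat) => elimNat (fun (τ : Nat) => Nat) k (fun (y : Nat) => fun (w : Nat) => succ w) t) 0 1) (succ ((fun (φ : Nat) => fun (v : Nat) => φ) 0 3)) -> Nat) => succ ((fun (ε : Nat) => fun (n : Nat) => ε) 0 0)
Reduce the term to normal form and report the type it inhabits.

reduced normal form:
  fun (j : Eq Nat 1 1 -> Nat) => 1
the term's type:
  (Eq Nat 1 1 -> Nat) -> Nat
observation: 7 normal-order steps separate the term from its normal form.


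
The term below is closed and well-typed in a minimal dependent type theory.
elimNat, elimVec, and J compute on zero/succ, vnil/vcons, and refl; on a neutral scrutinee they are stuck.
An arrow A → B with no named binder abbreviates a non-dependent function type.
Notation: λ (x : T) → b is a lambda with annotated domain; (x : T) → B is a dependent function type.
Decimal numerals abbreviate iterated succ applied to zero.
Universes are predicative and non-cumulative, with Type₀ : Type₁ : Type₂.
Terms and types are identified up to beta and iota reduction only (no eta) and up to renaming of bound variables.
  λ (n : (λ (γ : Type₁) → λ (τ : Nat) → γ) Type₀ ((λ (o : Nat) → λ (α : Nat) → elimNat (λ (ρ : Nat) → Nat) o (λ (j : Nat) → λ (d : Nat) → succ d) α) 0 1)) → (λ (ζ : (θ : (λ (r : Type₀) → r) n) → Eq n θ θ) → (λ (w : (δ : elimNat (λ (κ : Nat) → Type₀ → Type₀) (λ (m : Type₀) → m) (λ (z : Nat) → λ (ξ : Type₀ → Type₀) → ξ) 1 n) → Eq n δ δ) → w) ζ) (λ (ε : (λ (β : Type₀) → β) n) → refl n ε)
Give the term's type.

inferred type:
  (n : Type₀) → (γ : n) → Eq n γ γ


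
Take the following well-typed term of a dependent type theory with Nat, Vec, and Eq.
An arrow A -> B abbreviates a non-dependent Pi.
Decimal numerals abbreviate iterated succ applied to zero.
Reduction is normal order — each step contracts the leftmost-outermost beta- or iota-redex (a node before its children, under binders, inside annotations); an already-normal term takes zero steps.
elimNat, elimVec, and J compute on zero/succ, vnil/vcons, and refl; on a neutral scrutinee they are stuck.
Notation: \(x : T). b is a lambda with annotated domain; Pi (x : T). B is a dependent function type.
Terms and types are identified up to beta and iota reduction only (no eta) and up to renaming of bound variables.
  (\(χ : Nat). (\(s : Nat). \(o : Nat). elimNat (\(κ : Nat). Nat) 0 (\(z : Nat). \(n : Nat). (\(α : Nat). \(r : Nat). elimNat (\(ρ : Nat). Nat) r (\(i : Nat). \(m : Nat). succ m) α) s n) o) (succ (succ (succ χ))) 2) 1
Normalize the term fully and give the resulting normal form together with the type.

normal form:
  8
inferred type:
  Nat
observation: 40 normal-order steps separate the term from its normal form.


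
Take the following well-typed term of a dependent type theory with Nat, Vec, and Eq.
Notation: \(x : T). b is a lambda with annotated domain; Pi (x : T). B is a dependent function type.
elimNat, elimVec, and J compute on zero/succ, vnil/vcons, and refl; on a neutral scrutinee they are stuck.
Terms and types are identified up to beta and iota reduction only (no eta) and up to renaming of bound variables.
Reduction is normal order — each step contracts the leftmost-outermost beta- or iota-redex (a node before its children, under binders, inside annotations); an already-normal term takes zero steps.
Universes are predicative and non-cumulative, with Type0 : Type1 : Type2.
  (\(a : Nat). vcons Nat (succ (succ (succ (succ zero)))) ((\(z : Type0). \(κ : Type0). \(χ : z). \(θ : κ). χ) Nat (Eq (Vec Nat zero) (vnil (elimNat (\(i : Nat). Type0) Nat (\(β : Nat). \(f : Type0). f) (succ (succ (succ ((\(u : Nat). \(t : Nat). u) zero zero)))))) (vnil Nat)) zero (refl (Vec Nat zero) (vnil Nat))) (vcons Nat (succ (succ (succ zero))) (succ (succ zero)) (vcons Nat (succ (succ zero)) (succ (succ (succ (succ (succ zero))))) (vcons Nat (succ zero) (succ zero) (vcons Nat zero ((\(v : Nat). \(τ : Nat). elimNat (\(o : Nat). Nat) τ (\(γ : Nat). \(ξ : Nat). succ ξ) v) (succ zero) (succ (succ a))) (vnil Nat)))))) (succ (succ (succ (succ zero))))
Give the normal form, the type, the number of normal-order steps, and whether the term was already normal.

resulting normal form:
  vcons Nat (succ (succ (succ (succ zero)))) zero (vcons Nat (succ (succ (succ zero))) (succ (succ zero)) (vcons Nat (succ (succ zero)) (succ (succ (succ (succ (succ zero))))) (vcons Nat (succ zero) (succ zero) (vcons Nat zero (succ (succ (succ (succ (succ (succ (succ zero))))))) (vnil Nat)))))
inferred type:
  Vec Nat (succ (succ (succ (succ (succ zero)))))
reduction steps (normal order): 11
started in normal form: no
first redex: a beta-redex


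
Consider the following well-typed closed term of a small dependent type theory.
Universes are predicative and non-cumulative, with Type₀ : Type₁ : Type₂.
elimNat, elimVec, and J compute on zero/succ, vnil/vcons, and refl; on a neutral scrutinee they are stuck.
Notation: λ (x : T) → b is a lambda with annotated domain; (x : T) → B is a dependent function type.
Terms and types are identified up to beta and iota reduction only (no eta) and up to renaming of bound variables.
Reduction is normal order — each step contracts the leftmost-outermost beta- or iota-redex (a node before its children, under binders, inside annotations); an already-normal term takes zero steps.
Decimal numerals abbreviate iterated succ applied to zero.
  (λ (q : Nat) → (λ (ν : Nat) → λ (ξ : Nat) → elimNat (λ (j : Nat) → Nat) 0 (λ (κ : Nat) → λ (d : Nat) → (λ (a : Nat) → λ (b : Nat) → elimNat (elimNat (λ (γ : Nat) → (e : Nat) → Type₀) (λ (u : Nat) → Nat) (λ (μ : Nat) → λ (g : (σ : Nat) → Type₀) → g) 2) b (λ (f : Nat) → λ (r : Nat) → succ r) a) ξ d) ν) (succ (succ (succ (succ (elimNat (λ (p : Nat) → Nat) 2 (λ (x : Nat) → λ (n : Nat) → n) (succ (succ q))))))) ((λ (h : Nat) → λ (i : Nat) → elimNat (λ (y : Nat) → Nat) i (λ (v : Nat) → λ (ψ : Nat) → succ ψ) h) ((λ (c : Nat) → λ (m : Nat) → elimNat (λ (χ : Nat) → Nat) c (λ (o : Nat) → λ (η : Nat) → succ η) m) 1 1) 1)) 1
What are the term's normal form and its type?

normal form:
  18
type:
  Nat


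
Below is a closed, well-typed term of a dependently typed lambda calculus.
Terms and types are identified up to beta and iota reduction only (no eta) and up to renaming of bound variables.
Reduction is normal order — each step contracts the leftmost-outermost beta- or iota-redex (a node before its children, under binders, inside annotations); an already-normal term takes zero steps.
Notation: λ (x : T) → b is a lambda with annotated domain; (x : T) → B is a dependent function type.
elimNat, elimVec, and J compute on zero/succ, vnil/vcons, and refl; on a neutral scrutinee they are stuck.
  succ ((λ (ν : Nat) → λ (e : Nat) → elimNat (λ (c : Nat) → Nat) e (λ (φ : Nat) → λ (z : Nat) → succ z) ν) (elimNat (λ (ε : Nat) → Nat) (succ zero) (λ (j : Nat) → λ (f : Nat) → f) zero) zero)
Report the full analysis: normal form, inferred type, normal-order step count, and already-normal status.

resulting normal form:
  succ (succ zero)
type:
  Nat
reduction steps (normal order): 7
term was already normal: no
first redex: a beta-redex


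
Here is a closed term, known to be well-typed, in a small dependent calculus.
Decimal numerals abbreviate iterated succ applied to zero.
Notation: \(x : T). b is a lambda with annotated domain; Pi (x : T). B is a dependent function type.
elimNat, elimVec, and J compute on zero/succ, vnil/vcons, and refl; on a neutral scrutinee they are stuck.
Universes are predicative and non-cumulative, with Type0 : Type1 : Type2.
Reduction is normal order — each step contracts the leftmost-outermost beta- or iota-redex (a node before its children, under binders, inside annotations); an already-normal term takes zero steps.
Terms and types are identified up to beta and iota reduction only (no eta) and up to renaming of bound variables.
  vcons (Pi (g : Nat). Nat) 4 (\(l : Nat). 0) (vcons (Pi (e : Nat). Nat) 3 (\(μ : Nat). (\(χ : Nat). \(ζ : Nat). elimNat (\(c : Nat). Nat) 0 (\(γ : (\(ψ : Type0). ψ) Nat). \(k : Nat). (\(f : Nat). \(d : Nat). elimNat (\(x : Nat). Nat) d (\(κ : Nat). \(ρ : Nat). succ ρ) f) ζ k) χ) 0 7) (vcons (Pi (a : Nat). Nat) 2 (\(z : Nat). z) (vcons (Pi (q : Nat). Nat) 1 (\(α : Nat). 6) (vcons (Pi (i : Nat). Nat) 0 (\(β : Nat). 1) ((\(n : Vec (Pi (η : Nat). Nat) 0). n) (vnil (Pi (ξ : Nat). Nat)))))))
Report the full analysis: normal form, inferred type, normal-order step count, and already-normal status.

reduced normal form:
  vcons (Pi (g : Nat). Nat) 4 (\(l : Nat). 0) (vcons (Pi (e : Nat). Nat) 3 (\(μ : Nat). 0) (vcons (Pi (χ : Nat). Nat) 2 (\(ζ : Nat). ζ) (vcons (Pi (c : Nat). Nat) 1 (\(γ : Nat). 6) (vcons (Pi (ψ : Nat). Nat) 0 (\(k : Nat). 1) (vnil (Pi (f : Nat). Nat))))))
the term's type:
  Vec (Pi (g : Nat). Nat) 5
reduction steps (normal order): 4
already normal: no
first redex: a beta-redex


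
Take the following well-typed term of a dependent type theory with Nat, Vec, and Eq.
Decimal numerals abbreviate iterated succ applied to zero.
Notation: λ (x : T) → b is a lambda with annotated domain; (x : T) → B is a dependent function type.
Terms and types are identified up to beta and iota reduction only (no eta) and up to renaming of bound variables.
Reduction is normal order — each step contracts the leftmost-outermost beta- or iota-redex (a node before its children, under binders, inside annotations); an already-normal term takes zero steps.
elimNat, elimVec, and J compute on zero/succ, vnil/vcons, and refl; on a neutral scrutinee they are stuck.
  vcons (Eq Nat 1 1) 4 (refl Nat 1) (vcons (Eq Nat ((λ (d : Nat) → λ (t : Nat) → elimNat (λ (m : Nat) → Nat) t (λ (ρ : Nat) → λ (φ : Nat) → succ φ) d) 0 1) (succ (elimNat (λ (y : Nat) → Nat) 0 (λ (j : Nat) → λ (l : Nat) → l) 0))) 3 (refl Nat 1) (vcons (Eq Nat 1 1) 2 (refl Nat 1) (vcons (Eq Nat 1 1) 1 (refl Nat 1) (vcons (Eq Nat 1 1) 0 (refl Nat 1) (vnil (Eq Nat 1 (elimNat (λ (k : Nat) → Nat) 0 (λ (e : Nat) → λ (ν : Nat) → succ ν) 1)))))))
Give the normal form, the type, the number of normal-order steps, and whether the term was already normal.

reduced normal form:
  vcons (Eq Nat 1 1) 4 (refl Nat 1) (vcons (Eq Nat 1 1) 3 (refl Nat 1) (vcons (Eq Nat 1 1) 2 (refl Nat 1) (vcons (Eq Nat 1 1) 1 (refl Nat 1) (vcons (Eq Nat 1 1) 0 (refl Nat 1) (vnil (Eq Nat 1 1))))))
type:
  Vec (Eq Nat 1 1) 5
steps to reach normal form (normal order): 8
already normal: no
first contracted redex: a beta-redex


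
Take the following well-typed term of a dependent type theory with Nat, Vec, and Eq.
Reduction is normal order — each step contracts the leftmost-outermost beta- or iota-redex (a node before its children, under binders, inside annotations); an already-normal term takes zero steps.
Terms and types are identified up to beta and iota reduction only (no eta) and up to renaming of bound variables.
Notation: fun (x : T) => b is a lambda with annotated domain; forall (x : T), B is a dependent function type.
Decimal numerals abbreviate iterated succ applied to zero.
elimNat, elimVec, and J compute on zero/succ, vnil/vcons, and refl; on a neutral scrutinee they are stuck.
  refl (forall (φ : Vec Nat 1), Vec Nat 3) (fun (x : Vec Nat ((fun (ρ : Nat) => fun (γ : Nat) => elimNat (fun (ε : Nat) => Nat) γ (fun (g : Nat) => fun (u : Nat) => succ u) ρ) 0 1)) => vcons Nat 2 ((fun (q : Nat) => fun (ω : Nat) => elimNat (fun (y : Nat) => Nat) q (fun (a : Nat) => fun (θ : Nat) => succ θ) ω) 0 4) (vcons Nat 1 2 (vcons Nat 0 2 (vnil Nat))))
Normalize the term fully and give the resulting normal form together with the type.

resulting normal form:
  refl (forall (φ : Vec Nat 1), Vec Nat 3) (fun (x : Vec Nat 1) => vcons Nat 2 4 (vcons Nat 1 2 (vcons Nat 0 2 (vnil Nat))))
the term's type:
  Eq (forall (φ : Vec Nat 1), Vec Nat 3) (fun (x : Vec Nat 1) => vcons Nat 2 4 (vcons Nat 1 2 (vcons Nat 0 2 (vnil Nat)))) (fun (ρ : Vec Nat 1) => vcons Nat 2 4 (vcons Nat 1 2 (vcons Nat 0 2 (vnil Nat))))
observation: the first redex contracted is a beta-redex; the normal form is reached in 18 normal-order steps.


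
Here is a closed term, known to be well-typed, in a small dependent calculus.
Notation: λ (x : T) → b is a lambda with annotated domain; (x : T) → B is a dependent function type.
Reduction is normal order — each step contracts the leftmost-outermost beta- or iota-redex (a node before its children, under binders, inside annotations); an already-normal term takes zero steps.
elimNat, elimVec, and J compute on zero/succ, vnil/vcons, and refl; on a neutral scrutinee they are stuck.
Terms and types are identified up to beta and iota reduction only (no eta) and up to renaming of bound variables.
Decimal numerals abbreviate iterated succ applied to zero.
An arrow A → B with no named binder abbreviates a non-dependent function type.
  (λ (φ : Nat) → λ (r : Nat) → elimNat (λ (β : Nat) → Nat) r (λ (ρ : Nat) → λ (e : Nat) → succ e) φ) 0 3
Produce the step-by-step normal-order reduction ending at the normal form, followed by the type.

normal-order reduction sequence:
  (λ (φ : Nat) → λ (r : Nat) → elimNat (λ (β : Nat) → Nat) r (λ (ρ : Nat) → λ (e : Nat) → succ e) φ) 0 3
  ~> (λ (φ : Nat) → elimNat (λ (r : Nat) → Nat) φ (λ (β : Nat) → λ (ρ : Nat) → succ ρ) 0) 3
  ~> elimNat (λ (φ : Nat) → Nat) 3 (λ (r : Nat) → λ (β : Nat) → succ β) 0
  ~> 3
the term's type:
  Nat


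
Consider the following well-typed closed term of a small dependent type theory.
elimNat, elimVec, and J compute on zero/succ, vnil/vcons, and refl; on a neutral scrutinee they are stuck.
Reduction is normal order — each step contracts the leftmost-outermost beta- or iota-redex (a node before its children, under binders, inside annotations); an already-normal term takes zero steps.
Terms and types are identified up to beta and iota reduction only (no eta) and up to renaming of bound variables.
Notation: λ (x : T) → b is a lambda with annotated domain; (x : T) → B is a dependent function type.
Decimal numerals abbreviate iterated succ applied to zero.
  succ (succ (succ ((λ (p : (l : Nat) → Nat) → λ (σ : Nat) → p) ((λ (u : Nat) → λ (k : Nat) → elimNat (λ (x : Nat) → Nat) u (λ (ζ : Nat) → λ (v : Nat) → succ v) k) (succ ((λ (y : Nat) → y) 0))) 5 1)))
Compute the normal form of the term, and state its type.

normal form:
  5
type:
  Nat
observation: normalization takes exactly 9 steps under the normal-order strategy.


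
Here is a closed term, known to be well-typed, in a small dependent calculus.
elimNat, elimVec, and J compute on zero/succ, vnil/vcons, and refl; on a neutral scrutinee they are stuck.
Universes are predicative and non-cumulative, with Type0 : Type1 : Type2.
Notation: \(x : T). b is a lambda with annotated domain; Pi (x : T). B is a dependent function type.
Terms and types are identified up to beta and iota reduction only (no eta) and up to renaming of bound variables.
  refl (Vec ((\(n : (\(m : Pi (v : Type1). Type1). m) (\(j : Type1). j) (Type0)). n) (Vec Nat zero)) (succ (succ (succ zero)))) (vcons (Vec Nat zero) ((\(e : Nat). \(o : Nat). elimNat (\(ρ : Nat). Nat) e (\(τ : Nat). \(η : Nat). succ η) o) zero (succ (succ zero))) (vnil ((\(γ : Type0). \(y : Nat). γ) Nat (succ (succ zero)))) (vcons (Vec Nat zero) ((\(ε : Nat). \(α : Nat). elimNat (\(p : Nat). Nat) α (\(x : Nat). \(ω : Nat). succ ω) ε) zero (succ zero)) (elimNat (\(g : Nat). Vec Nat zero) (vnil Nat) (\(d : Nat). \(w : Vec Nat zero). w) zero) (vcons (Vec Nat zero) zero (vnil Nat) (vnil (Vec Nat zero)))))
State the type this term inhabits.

type:
  Eq (Vec (Vec Nat zero) (succ (succ (succ zero)))) (vcons (Vec Nat zero) (succ (succ zero)) (vnil Nat) (vcons (Vec Nat zero) (succ zero) (vnil Nat) (vcons (Vec Nat zero) zero (vnil Nat) (vnil (Vec Nat zero))))) (vcons (Vec Nat zero) (succ (succ zero)) (vnil Nat) (vcons (Vec Nat zero) (succ zero) (vnil Nat) (vcons (Vec Nat zero) zero (vnil Nat) (vnil (Vec Nat zero)))))


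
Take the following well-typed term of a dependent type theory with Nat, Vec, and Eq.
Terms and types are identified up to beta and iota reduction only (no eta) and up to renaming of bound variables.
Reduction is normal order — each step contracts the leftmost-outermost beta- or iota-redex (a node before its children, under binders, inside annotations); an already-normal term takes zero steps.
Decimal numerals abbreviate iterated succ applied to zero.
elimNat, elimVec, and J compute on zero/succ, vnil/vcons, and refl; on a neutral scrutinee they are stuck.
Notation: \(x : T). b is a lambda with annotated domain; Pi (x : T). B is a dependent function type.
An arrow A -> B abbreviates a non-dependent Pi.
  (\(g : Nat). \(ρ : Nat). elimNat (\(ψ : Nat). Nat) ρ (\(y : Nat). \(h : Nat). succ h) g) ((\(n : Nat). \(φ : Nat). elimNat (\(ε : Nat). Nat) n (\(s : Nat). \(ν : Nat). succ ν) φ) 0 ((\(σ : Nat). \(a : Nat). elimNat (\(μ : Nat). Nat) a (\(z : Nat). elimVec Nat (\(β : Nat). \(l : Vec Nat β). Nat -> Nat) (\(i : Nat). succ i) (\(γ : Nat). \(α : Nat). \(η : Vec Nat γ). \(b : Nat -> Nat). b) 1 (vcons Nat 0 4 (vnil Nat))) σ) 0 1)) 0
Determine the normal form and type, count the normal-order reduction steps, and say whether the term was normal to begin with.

normal form:
  1
the term's type:
  Nat
normal-order step count: 15
already normal: no
first contracted redex: a beta-redex


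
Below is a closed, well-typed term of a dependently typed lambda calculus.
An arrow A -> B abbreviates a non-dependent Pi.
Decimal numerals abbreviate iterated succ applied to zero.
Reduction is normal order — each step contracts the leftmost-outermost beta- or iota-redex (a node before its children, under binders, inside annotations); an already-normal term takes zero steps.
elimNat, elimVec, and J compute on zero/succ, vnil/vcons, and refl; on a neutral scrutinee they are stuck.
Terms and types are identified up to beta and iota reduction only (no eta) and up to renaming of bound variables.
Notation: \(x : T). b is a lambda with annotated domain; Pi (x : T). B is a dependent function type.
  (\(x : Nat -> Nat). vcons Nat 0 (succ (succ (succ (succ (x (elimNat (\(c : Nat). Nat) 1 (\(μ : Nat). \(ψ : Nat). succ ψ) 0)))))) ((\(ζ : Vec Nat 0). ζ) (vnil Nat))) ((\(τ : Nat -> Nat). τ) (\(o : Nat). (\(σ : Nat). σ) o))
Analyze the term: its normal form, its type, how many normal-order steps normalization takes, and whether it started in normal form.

reduced normal form:
  vcons Nat 0 5 (vnil Nat)
inferred type:
  Vec Nat 1
steps to reach normal form (normal order): 6
term was already normal: no
first contracted redex: a beta-redex


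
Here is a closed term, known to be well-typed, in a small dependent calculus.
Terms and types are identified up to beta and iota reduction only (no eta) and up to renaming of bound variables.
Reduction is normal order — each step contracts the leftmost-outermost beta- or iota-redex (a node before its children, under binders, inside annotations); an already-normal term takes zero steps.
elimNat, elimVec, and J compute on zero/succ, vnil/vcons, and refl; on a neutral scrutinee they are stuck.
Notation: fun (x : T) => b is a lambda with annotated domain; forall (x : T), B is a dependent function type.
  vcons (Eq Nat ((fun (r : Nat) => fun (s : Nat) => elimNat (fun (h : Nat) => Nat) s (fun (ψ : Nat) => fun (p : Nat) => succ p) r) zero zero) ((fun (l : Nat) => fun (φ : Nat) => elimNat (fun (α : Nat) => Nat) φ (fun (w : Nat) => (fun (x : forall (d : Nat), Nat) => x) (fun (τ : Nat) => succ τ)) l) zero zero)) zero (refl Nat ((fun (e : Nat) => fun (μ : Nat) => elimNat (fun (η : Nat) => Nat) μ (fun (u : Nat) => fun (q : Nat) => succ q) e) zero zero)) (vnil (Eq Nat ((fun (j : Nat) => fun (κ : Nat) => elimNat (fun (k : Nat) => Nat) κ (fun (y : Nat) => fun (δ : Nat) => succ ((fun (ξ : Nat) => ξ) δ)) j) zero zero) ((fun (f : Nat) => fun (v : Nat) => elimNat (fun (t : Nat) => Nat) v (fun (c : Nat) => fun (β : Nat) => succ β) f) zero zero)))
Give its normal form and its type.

reduced normal form:
  vcons (Eq Nat zero zero) zero (refl Nat zero) (vnil (Eq Nat zero zero))
inferred type:
  Vec (Eq Nat zero zero) (succ zero)
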